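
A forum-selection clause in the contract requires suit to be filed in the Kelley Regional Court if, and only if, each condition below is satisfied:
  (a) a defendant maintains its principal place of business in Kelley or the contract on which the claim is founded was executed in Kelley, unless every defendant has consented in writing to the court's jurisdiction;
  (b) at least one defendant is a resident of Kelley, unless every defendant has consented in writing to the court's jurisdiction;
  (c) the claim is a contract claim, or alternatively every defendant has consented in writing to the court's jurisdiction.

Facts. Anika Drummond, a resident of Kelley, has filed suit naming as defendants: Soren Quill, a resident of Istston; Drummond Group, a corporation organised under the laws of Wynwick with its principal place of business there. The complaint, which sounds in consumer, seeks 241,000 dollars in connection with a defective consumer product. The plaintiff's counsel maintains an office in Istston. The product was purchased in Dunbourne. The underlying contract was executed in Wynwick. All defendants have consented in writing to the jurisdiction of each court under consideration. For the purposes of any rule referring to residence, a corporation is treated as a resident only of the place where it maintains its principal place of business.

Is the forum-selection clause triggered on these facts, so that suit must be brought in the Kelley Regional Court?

Yes

The Kelley Regional Court:
  (a) The corporate defendant(s) have their principal place of business in Wynwick, not Kelley; the contract was executed in Wynwick, not Kelley — no alternative holds. But every defendant has filed written consent, and the 'unless' clause therefore excuses the requirement. Satisfied.
  (b) No defendant resides in Kelley (they reside in Istston, Wynwick). However, every defendant has filed written consent, so the 'unless' proviso supplies this condition. Condition met.
  (c) Every defendant has filed written consent — that alternative is enough. Met.
  → Forum clause is triggered.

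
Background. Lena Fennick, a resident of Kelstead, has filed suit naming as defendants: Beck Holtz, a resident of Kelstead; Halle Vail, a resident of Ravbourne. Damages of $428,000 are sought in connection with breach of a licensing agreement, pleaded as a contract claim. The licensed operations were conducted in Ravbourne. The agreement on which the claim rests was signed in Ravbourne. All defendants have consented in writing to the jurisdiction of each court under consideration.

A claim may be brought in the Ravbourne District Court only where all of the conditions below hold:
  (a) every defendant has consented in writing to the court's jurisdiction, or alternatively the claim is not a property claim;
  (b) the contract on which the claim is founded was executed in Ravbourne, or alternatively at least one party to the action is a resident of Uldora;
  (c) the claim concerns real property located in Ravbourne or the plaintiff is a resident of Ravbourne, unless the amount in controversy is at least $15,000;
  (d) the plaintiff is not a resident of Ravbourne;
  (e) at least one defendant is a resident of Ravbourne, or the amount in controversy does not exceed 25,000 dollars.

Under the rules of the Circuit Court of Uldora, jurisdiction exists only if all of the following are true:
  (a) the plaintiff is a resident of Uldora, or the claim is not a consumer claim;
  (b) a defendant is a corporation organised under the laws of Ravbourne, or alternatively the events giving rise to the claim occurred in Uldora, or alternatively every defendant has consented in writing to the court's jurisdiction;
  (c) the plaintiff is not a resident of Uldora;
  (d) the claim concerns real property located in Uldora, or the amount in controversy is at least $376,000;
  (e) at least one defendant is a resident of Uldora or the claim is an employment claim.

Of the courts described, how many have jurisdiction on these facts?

1

The Ravbourne District Court:
  (a) Every defendant has filed written consent, so one alternative holds. Satisfied.
  (b) The contract was executed in Ravbourne — that alternative is enough. Met.
  (c) The claim does not concern real property; the plaintiff resides in Kelstead, not Ravbourne — every alternative fails. But the amount in controversy is 428,000 dollars, which meets the $15,000 floor, and the 'unless' clause therefore excuses the requirement. Met.
  (d) The plaintiff resides in Kelstead, which is not Ravbourne. Condition met.
  (e) Halle Vail resides in Ravbourne — that alternative is enough. Met.
  → The court has jurisdiction.
The Circuit Court of Uldora:
  (a) The claim is a contract claim, not a consumer claim, so this disjunct is met. Condition met.
  (b) Every defendant has filed written consent, so one alternative holds. Satisfied.
  (c) The plaintiff resides in Kelstead, which is not Uldora. Met.
  (d) The amount in controversy is USD 428,000, which meets the $376,000 floor, so this disjunct is met. Condition met.
  (e) No defendant resides in Uldora (they reside in Kelstead, Ravbourne); the claim is a contract claim, not an employment claim — none of the alternatives is met. Not satisfied.
  → No jurisdiction.
Courts with jurisdiction: the Ravbourne District Court — 1 in total.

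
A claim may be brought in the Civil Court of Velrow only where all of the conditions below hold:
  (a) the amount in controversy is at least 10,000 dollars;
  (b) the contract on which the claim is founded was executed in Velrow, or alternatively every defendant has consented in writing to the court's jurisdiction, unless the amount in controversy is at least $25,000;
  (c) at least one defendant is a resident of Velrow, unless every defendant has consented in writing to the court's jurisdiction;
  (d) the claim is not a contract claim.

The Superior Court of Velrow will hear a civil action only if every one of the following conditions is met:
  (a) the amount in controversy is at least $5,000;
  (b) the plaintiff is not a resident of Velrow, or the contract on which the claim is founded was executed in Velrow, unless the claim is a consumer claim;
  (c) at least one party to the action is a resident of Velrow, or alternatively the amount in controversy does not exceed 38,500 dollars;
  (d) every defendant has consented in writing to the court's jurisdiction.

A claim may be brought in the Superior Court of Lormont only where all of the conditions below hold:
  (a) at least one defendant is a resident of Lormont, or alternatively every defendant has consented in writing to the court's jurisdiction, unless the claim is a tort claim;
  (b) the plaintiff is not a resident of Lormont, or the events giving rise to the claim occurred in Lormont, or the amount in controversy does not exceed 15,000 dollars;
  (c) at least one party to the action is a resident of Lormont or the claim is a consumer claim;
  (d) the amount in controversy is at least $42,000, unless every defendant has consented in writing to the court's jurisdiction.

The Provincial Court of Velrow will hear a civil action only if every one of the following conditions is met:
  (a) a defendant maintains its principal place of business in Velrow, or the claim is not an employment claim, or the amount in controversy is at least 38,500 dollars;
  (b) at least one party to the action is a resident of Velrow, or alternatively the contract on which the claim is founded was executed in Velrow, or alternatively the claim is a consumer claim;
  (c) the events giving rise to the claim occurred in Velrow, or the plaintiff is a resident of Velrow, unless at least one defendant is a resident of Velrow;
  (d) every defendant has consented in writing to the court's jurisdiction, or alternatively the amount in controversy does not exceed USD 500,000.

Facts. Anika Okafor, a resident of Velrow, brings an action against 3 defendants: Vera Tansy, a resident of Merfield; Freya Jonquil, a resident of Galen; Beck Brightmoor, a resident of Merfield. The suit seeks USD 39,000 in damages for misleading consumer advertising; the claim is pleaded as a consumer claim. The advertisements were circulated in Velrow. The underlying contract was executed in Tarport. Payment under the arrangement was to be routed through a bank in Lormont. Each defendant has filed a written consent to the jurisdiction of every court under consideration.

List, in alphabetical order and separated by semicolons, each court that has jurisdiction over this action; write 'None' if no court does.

the Civil Court of Velrow; the Provincial Court of Velrow; the Superior Court of Lormont; the Superior Court of Velrow

The Civil Court of Velrow:
  (a) The amount in controversy is USD 39,000, which meets the $10,000 floor. Met.
  (b) Every defendant has filed written consent — that alternative is enough. Met.
  (c) No defendant resides in Velrow (they reside in Merfield, Galen, Merfield). The proviso rescues it, though: every defendant has filed written consent. Condition met.
  (d) The claim is a consumer claim, not a contract claim. Condition met.
  → Every requirement is satisfied — jurisdiction.
The Superior Court of Velrow:
  (a) The amount in controversy is USD 39,000, which meets the USD 5,000 floor. Satisfied.
  (b) The plaintiff resides in Velrow; the contract was executed in Tarport, not Velrow — every alternative fails. The proviso rescues it, though: the claim is a consumer claim. Met.
  (c) Anika Okafor resides in Velrow, which satisfies one of the alternatives. Condition met.
  (d) Every defendant has filed written consent. Met.
  → Every requirement is satisfied — jurisdiction.
The Superior Court of Lormont:
  (a) Every defendant has filed written consent, so this disjunct is met. Met.
  (b) The plaintiff resides in Velrow, which is not Lormont — that alternative is enough. Met.
  (c) The claim is a consumer claim, so this disjunct is met. Met.
  (d) The amount in controversy is 39,000 dollars, below the 42,000 dollars floor. However, every defendant has filed written consent, so the 'unless' proviso supplies this condition. Condition met.
  → All conditions met; jurisdiction exists.
The Provincial Court of Velrow:
  (a) The claim is a consumer claim, not an employment claim — that alternative is enough. Met.
  (b) Anika Okafor resides in Velrow — that alternative is enough. Condition met.
  (c) The operative events occurred in Velrow, which satisfies one of the alternatives. Satisfied.
  (d) Every defendant has filed written consent, which satisfies one of the alternatives. Met.
  → Every requirement is satisfied — jurisdiction.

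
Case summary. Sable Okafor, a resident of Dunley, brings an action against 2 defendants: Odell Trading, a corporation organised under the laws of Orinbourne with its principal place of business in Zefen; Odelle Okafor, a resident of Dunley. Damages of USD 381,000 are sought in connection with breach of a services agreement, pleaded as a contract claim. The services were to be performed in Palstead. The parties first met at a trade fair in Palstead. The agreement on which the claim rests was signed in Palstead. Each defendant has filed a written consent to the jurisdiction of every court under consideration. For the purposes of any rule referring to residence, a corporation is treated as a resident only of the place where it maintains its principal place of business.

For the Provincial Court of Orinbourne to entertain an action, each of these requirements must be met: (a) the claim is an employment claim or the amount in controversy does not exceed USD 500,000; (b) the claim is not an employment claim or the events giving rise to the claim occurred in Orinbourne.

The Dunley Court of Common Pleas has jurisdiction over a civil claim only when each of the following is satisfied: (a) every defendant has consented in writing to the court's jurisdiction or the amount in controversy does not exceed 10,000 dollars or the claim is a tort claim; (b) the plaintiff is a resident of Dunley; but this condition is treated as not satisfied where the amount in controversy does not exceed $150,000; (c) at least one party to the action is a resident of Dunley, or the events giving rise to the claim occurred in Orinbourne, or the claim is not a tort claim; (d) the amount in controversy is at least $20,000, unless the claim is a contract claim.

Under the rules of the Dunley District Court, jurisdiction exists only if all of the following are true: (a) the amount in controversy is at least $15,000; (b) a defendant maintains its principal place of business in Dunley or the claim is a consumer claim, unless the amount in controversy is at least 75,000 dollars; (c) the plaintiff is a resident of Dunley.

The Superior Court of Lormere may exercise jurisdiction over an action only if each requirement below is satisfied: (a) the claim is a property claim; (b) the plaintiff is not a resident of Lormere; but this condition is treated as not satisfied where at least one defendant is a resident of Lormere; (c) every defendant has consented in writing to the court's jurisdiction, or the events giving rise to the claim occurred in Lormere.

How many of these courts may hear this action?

The Provincial Court of Orinbourne:
  (a) The amount in controversy is USD 381,000, within the $500,000 ceiling, so one alternative holds. Met.
  (b) The claim is a contract claim, not an employment claim, which satisfies one of the alternatives. Met.
  → All conditions met; jurisdiction exists.
The Dunley Court of Common Pleas:
  (a) Every defendant has filed written consent, so one alternative holds. Condition met.
  (b) The plaintiff resides in Dunley. And the carve-out is inapplicable — the amount in controversy is USD 381,000, above the 150,000 dollars ceiling. Satisfied.
  (c) Sable Okafor resides in Dunley, so this disjunct is met. Satisfied.
  (d) The amount in controversy is $381,000, which meets the $20,000 floor. Met.
  → All conditions met; jurisdiction exists.
The Dunley District Court:
  (a) The amount in controversy is USD 381,000, which meets the 15,000 dollars floor. Met.
  (b) The corporate defendant(s) have their principal place of business in Zefen, not Dunley; the claim is a contract claim, not a consumer claim — no alternative holds. The proviso rescues it, though: the amount in controversy is $381,000, which meets the $75,000 floor. Satisfied.
  (c) The plaintiff resides in Dunley. Satisfied.
  → Every requirement is satisfied — jurisdiction.
The Superior Court of Lormere:
  (a) The claim is a contract claim, not a property claim. Condition not met.
  (b) The plaintiff resides in Dunley, which is not Lormere. And the carve-out is inapplicable — no defendant resides in Lormere (they reside in Zefen, Dunley). Satisfied.
  (c) Every defendant has filed written consent, so this disjunct is met. Condition met.
  → The court lacks jurisdiction.
Courts with jurisdiction: the Provincial Court of Orinbourne, the Dunley Court of Common Pleas, the Dunley District Court — 3 in total.

3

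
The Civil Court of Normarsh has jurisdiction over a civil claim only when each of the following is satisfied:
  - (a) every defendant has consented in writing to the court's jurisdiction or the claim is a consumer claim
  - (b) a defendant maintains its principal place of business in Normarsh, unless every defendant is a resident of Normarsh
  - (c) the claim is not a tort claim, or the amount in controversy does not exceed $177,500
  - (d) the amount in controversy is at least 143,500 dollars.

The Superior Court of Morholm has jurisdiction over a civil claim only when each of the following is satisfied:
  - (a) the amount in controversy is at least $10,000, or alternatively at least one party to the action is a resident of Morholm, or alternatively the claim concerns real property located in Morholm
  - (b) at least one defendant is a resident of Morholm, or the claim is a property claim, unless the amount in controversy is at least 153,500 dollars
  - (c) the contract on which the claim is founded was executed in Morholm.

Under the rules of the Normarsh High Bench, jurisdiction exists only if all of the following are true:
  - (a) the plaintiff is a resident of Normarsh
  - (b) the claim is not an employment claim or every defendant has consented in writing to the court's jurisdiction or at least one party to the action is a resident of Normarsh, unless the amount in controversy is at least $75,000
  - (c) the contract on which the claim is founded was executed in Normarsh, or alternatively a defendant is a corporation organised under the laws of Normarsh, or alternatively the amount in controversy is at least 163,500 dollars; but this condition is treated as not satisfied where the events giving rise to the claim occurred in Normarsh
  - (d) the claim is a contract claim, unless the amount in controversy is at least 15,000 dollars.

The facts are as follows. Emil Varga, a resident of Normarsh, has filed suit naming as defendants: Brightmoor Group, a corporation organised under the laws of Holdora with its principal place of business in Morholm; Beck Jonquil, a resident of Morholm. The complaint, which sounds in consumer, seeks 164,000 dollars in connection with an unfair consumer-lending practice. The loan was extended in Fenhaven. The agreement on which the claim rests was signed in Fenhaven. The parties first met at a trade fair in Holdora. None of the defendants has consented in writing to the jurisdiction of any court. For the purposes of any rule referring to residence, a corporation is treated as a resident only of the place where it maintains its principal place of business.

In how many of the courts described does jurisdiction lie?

1

The Civil Court of Normarsh:
  (a) The claim is a consumer claim, so this disjunct is met. Satisfied.
  (b) The corporate defendant(s) have their principal place of business in Morholm, not Normarsh. Nor does the 'unless' clause help: the defendants reside as follows — Brightmoor Group in Morholm, Beck Jonquil in Morholm — not all in Normarsh. Not met.
  (c) The claim is a consumer claim, not a tort claim, so one alternative holds. Met.
  (d) The amount in controversy is $164,000, which meets the 143,500 dollars floor. Condition met.
  → Not every requirement is met — no jurisdiction.
The Superior Court of Morholm:
  (a) The amount in controversy is USD 164,000, which meets the $10,000 floor, which satisfies one of the alternatives. Condition met.
  (b) Brightmoor Group resides in Morholm, which satisfies one of the alternatives. Met.
  (c) The contract was executed in Fenhaven, not Morholm. Fails.
  → No jurisdiction.
The Normarsh High Bench:
  (a) The plaintiff resides in Normarsh. Condition met.
  (b) The claim is a consumer claim, not an employment claim — that alternative is enough. Satisfied.
  (c) The amount in controversy is 164,000 dollars, which meets the 163,500 dollars floor, so one alternative holds. The exception is not triggered, since the operative events occurred in Fenhaven, not Normarsh. Met.
  (d) The claim is a consumer claim, not a contract claim. But the amount in controversy is USD 164,000, which meets the $15,000 floor, and the 'unless' clause therefore excuses the requirement. Met.
  → Jurisdiction lies.
Courts with jurisdiction: the Normarsh High Bench — 1 in total.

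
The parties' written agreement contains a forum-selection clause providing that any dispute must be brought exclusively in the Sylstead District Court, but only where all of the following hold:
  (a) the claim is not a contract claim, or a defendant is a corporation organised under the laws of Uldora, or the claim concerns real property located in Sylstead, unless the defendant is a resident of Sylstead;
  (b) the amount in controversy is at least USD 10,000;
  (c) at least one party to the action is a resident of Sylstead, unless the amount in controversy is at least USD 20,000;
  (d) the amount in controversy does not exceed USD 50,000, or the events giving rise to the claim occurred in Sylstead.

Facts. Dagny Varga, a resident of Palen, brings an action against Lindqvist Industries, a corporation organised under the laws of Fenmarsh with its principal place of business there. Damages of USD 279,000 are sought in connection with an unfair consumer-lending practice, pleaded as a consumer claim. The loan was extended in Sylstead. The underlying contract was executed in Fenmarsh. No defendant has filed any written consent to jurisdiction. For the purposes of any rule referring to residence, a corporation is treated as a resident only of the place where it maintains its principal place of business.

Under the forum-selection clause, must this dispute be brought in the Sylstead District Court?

Yes

The Sylstead District Court:
  (a) The claim is a consumer claim, not a contract claim, which satisfies one of the alternatives. Satisfied.
  (b) The amount in controversy is USD 279,000, which meets the 10,000 dollars floor. Satisfied.
  (c) No party resides in Sylstead. However, the amount in controversy is $279,000, which meets the 20,000 dollars floor, so the 'unless' proviso supplies this condition. Condition met.
  (d) The operative events occurred in Sylstead, so one alternative holds. Satisfied.
  → The clause applies.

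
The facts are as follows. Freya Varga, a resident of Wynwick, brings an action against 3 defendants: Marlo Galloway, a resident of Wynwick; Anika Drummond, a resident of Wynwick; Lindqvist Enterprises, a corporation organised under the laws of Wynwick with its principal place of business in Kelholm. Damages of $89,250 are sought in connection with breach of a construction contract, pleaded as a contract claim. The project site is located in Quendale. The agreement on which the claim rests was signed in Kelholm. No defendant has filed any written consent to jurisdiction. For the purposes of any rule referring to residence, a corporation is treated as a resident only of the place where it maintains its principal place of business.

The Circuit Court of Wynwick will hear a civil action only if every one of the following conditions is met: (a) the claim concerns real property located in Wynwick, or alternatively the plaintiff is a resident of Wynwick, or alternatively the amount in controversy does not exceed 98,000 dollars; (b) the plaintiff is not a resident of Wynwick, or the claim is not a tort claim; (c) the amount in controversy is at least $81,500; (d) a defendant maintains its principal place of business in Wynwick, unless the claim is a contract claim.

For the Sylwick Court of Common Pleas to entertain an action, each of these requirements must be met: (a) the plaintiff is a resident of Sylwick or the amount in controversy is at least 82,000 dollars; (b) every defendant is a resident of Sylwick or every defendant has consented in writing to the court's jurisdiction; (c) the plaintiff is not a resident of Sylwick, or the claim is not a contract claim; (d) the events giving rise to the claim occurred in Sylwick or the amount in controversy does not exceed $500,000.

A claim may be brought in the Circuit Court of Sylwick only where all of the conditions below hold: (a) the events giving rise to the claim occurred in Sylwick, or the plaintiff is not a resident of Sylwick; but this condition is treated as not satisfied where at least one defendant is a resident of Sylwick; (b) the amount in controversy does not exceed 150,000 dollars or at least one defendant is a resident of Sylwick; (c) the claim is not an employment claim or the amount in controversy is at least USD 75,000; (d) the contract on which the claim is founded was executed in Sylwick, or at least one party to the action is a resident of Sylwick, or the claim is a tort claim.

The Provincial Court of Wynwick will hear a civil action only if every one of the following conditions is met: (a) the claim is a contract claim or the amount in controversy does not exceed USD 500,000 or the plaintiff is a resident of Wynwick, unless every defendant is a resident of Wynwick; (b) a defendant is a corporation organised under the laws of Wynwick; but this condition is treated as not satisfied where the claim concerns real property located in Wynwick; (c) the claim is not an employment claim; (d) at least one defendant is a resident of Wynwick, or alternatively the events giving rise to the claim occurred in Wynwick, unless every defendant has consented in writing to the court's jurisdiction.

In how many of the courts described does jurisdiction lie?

2

The Circuit Court of Wynwick:
  (a) The plaintiff resides in Wynwick, so this disjunct is met. Met.
  (b) The claim is a contract claim, not a tort claim — that alternative is enough. Condition met.
  (c) The amount in controversy is 89,250 dollars, which meets the 81,500 dollars floor. Condition met.
  (d) The corporate defendant(s) have their principal place of business in Kelholm, not Wynwick. The proviso rescues it, though: the claim is a contract claim. Satisfied.
  → Jurisdiction lies.
The Sylwick Court of Common Pleas:
  (a) The amount in controversy is 89,250 dollars, which meets the $82,000 floor, so this disjunct is met. Satisfied.
  (b) The defendants reside as follows — Marlo Galloway in Wynwick, Anika Drummond in Wynwick, Lindqvist Enterprises in Kelholm — not all in Sylwick; no such written consent has been filed — no alternative holds. Not satisfied.
  (c) The plaintiff resides in Wynwick, which is not Sylwick, so one alternative holds. Met.
  (d) The amount in controversy is USD 89,250, within the USD 500,000 ceiling — that alternative is enough. Satisfied.
  → No jurisdiction.
The Circuit Court of Sylwick:
  (a) The plaintiff resides in Wynwick, which is not Sylwick, which satisfies one of the alternatives. The carve-out does not apply: no defendant resides in Sylwick (they reside in Wynwick, Wynwick, Kelholm). Met.
  (b) The amount in controversy is 89,250 dollars, within the 150,000 dollars ceiling — that alternative is enough. Met.
  (c) The claim is a contract claim, not an employment claim, so one alternative holds. Satisfied.
  (d) The contract was executed in Kelholm, not Sylwick; no party resides in Sylwick; the claim is a contract claim, not a tort claim — none of the alternatives is met. Not satisfied.
  → No jurisdiction.
The Provincial Court of Wynwick:
  (a) The claim is a contract claim, so this disjunct is met. Met.
  (b) Lindqvist Enterprises is organised under the laws of Wynwick. And the carve-out is inapplicable — the claim does not concern real property. Condition met.
  (c) The claim is a contract claim, not an employment claim. Met.
  (d) Marlo Galloway resides in Wynwick, which satisfies one of the alternatives. Satisfied.
  → Jurisdiction lies.
Courts with jurisdiction: the Circuit Court of Wynwick, the Provincial Court of Wynwick — 2 in total.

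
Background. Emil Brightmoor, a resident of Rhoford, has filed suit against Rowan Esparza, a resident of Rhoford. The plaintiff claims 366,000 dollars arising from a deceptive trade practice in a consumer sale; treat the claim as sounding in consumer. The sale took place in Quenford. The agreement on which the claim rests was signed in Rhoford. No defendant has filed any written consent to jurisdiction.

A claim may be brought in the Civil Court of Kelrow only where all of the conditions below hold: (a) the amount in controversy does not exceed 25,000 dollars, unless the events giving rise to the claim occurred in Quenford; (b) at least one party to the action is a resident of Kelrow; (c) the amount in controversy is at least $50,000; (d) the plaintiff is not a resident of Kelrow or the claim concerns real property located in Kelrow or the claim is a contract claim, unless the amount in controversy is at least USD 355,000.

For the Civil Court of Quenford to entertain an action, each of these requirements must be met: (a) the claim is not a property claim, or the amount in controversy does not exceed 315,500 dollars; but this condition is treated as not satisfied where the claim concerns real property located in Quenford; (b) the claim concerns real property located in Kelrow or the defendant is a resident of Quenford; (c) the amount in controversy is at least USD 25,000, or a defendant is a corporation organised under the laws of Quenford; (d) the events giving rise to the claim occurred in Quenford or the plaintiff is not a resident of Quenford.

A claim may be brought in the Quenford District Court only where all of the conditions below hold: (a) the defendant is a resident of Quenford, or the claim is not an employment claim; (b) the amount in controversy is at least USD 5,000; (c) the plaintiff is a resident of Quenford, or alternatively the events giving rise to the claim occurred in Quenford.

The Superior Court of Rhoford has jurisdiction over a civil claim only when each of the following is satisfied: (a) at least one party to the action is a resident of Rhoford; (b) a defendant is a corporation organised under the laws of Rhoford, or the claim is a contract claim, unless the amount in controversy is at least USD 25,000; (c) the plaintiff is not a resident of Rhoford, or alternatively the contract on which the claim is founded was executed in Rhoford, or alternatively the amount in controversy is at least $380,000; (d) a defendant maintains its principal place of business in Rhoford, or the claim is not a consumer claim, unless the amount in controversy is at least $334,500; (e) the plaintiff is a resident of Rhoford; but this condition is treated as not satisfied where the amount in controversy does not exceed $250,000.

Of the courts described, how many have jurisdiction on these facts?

The Civil Court of Kelrow:
  (a) The amount in controversy is $366,000, above the 25,000 dollars ceiling. The proviso rescues it, though: the operative events occurred in Quenford. Satisfied.
  (b) No party resides in Kelrow. Not met.
  (c) The amount in controversy is USD 366,000, which meets the USD 50,000 floor. Condition met.
  (d) The plaintiff resides in Rhoford, which is not Kelrow, so this disjunct is met. Met.
  → At least one condition fails; no jurisdiction.
The Civil Court of Quenford:
  (a) The claim is a consumer claim, not a property claim, which satisfies one of the alternatives. And the carve-out is inapplicable — the claim does not concern real property. Satisfied.
  (b) The claim does not concern real property; the defendant resides in Rhoford, not Quenford — every alternative fails. Not satisfied.
  (c) The amount in controversy is $366,000, which meets the USD 25,000 floor, so this disjunct is met. Met.
  (d) The operative events occurred in Quenford — that alternative is enough. Condition met.
  → At least one condition fails; no jurisdiction.
The Quenford District Court:
  (a) The claim is a consumer claim, not an employment claim, so this disjunct is met. Satisfied.
  (b) The amount in controversy is USD 366,000, which meets the $5,000 floor. Satisfied.
  (c) The operative events occurred in Quenford, so this disjunct is met. Satisfied.
  → All conditions met; jurisdiction exists.
The Superior Court of Rhoford:
  (a) Emil Brightmoor resides in Rhoford. Satisfied.
  (b) No defendant is a corporation; the claim is a consumer claim, not a contract claim — none of the alternatives is met. However, the amount in controversy is USD 366,000, which meets the USD 25,000 floor, so the 'unless' proviso supplies this condition. Met.
  (c) The contract was executed in Rhoford, so this disjunct is met. Condition met.
  (d) No defendant is a corporation; the claim is a consumer claim — no alternative holds. The proviso rescues it, though: the amount in controversy is USD 366,000, which meets the $334,500 floor. Met.
  (e) The plaintiff resides in Rhoford. The carve-out does not apply: the amount in controversy is $366,000, above the 250,000 dollars ceiling. Met.
  → Jurisdiction lies.
Courts with jurisdiction: the Quenford District Court, the Superior Court of Rhoford — 2 in total.

2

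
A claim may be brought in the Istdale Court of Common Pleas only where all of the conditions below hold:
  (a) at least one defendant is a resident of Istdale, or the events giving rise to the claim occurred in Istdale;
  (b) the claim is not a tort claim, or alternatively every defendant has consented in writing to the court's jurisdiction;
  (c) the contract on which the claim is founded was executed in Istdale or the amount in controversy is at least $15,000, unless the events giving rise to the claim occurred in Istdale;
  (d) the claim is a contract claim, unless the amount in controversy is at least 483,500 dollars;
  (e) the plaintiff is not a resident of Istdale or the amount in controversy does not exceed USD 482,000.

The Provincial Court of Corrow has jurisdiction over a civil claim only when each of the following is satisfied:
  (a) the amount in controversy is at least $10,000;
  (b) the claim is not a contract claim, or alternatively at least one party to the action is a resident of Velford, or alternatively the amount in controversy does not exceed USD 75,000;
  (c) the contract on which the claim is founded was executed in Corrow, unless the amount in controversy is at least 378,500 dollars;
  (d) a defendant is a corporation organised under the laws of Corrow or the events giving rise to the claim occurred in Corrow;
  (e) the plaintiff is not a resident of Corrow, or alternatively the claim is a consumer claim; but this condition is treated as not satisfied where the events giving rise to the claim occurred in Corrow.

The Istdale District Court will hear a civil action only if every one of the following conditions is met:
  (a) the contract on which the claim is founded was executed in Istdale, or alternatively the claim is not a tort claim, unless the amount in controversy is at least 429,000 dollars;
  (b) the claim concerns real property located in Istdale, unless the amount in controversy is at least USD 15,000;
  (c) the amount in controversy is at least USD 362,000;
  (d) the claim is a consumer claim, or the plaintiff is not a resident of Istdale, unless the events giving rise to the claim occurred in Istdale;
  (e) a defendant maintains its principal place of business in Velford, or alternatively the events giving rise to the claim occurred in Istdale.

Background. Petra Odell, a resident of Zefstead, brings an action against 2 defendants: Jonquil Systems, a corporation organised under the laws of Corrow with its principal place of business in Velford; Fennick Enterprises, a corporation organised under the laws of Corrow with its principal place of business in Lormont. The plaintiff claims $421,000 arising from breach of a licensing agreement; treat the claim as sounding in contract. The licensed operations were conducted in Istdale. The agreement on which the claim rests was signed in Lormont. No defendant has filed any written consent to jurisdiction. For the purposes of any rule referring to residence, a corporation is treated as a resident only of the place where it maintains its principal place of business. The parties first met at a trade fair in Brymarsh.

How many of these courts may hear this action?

3

The Istdale Court of Common Pleas:
  (a) The operative events occurred in Istdale — that alternative is enough. Satisfied.
  (b) The claim is a contract claim, not a tort claim, which satisfies one of the alternatives. Condition met.
  (c) The amount in controversy is $421,000, which meets the $15,000 floor, so this disjunct is met. Met.
  (d) The claim is a contract claim. Condition met.
  (e) The plaintiff resides in Zefstead, which is not Istdale — that alternative is enough. Condition met.
  → All conditions met; jurisdiction exists.
The Provincial Court of Corrow:
  (a) The amount in controversy is $421,000, which meets the USD 10,000 floor. Satisfied.
  (b) Jonquil Systems resides in Velford — that alternative is enough. Met.
  (c) The contract was executed in Lormont, not Corrow. However, the amount in controversy is $421,000, which meets the 378,500 dollars floor, so the 'unless' proviso supplies this condition. Met.
  (d) Jonquil Systems is organised under the laws of Corrow, so one alternative holds. Satisfied.
  (e) The plaintiff resides in Zefstead, which is not Corrow, so this disjunct is met. The exception is not triggered, since the operative events occurred in Istdale, not Corrow. Met.
  → Every requirement is satisfied — jurisdiction.
The Istdale District Court:
  (a) The claim is a contract claim, not a tort claim, which satisfies one of the alternatives. Met.
  (b) The claim does not concern real property. However, the amount in controversy is $421,000, which meets the 15,000 dollars floor, so the 'unless' proviso supplies this condition. Condition met.
  (c) The amount in controversy is USD 421,000, which meets the $362,000 floor. Condition met.
  (d) The plaintiff resides in Zefstead, which is not Istdale, which satisfies one of the alternatives. Condition met.
  (e) Jonquil Systems has its principal place of business in Velford — that alternative is enough. Satisfied.
  → The court has jurisdiction.
Courts with jurisdiction: the Istdale Court of Common Pleas, the Provincial Court of Corrow, the Istdale District Court — 3 in total.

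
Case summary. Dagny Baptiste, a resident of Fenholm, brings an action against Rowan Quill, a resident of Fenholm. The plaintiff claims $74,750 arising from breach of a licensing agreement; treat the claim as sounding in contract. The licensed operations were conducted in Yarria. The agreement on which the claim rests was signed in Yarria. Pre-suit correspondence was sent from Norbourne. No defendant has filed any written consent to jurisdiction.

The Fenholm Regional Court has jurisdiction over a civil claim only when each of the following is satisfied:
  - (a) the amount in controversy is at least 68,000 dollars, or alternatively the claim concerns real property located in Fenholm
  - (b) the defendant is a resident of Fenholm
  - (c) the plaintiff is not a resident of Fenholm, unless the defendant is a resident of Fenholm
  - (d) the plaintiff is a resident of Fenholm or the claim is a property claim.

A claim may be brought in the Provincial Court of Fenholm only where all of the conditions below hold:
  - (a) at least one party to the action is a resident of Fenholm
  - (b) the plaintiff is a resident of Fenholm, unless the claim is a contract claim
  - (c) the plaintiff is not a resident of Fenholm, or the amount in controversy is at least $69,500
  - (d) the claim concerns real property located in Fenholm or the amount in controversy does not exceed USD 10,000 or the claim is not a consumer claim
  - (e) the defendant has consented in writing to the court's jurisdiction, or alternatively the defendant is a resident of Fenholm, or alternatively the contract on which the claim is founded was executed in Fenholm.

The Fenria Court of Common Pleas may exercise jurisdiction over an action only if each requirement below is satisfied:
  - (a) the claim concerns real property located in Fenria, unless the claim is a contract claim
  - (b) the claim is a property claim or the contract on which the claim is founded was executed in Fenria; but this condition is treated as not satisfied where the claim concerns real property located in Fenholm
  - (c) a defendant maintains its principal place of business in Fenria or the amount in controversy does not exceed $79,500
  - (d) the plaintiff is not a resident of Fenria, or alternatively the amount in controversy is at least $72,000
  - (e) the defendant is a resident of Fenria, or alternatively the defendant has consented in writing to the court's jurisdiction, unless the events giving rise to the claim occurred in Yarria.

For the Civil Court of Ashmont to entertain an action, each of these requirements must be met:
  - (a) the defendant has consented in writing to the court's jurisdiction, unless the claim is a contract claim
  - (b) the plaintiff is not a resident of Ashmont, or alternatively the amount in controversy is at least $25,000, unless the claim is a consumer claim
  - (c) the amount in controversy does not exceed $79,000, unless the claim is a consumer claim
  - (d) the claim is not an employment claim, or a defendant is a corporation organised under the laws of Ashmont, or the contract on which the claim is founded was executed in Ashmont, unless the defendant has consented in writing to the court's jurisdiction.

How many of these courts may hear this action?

3

The Fenholm Regional Court:
  (a) The amount in controversy is $74,750, which meets the $68,000 floor — that alternative is enough. Condition met.
  (b) The defendant resides in Fenholm. Condition met.
  (c) The plaintiff resides in Fenholm. The proviso rescues it, though: the defendant resides in Fenholm. Condition met.
  (d) The plaintiff resides in Fenholm, so this disjunct is met. Condition met.
  → Jurisdiction lies.
The Provincial Court of Fenholm:
  (a) Dagny Baptiste resides in Fenholm. Satisfied.
  (b) The plaintiff resides in Fenholm. Condition met.
  (c) The amount in controversy is 74,750 dollars, which meets the 69,500 dollars floor, which satisfies one of the alternatives. Condition met.
  (d) The claim is a contract claim, not a consumer claim — that alternative is enough. Condition met.
  (e) The defendant resides in Fenholm, so one alternative holds. Satisfied.
  → Every requirement is satisfied — jurisdiction.
The Fenria Court of Common Pleas:
  (a) The claim does not concern real property. The proviso rescues it, though: the claim is a contract claim. Satisfied.
  (b) The claim is a contract claim, not a property claim; the contract was executed in Yarria, not Fenria — none of the alternatives is met. Fails.
  (c) The amount in controversy is USD 74,750, within the USD 79,500 ceiling, which satisfies one of the alternatives. Met.
  (d) The plaintiff resides in Fenholm, which is not Fenria, so this disjunct is met. Satisfied.
  (e) The defendant resides in Fenholm, not Fenria; no such written consent has been filed — none of the alternatives is met. However, the operative events occurred in Yarria, so the 'unless' proviso supplies this condition. Condition met.
  → Not every requirement is met — no jurisdiction.
The Civil Court of Ashmont:
  (a) No such written consent has been filed. But the claim is a contract claim, and the 'unless' clause therefore excuses the requirement. Met.
  (b) The plaintiff resides in Fenholm, which is not Ashmont, so this disjunct is met. Met.
  (c) The amount in controversy is 74,750 dollars, within the USD 79,000 ceiling. Condition met.
  (d) The claim is a contract claim, not an employment claim — that alternative is enough. Satisfied.
  → Every requirement is satisfied — jurisdiction.
Courts with jurisdiction: the Fenholm Regional Court, the Provincial Court of Fenholm, the Civil Court of Ashmont — 3 in total.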